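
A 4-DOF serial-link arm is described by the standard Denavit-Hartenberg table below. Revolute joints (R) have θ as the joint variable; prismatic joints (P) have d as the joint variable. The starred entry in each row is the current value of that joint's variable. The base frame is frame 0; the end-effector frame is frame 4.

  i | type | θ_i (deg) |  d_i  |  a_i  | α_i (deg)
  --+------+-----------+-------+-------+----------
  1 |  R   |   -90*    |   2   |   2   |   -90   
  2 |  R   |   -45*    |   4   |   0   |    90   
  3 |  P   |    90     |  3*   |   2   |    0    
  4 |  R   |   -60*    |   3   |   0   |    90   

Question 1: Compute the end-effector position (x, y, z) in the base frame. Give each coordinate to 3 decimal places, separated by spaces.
6.000 2.243 6.243

after link 1: o_1 = (0.0000, -2.0000, 2.0000)
after link 2: o_2 = (4.0000, -2.0000, 2.0000)
after link 3: o_3 = (6.0000, 0.1213, 4.1213)
after link 4: o_4 = (6.0000, 2.2426, 6.2426)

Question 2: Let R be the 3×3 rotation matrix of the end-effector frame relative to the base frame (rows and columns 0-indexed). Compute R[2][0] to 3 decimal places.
End-effector x-axis (col 0 of R) = (0.5000,-0.6124,0.6124)
R[2][0] = 0.6124

0.612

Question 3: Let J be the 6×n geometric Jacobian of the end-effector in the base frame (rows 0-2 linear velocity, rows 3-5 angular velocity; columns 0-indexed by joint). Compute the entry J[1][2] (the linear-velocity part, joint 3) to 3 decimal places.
prismatic axis z_2 = (-0.0000,0.7071,0.7071)
J_v[:, 2] = z_2; J_ω[:, 2] = (0,0,0)
entry J[1][2] = 0.7071

0.707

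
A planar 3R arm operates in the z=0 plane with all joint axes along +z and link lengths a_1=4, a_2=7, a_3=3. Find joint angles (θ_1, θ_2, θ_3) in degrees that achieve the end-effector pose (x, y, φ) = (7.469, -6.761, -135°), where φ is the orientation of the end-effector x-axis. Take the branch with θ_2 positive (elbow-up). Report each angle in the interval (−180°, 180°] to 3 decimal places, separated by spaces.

wrist centre = target − a_3·(cos φ, sin φ) = (9.5903, -4.6397)
cos θ_2 = (113.5009−4²−7²)/(2·4·7) = 0.8661; θ_2 = 29.9929° (elbow-up)
β = atan2(-4.6397,9.5903) = -25.8171°; ψ = atan2(3.4993,10.0626) = 19.1750°
θ_1 = β − ψ = -44.9922°
θ_3 = φ − θ_1 − θ_2 = -120.0008° (wrapped to (-180°,180°])

-44.992 29.993 -120.001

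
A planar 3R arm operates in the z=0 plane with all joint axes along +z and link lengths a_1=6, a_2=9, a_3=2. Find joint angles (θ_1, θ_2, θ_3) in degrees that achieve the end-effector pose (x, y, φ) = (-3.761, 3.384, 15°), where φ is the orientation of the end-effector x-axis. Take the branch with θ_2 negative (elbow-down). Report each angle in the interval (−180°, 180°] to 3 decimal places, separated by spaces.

wrist centre = target − a_3·(cos φ, sin φ) = (-5.6929, 2.8664)
cos θ_2 = (40.6246−6²−9²)/(2·6·9) = -0.7072; θ_2 = -135.0059° (elbow-down)
β = atan2(2.8664,-5.6929) = 153.2747°; ψ = atan2(-6.3633,-0.3646) = -93.2795°
θ_1 = β − ψ = 246.5541°
θ_3 = φ − θ_1 − θ_2 = -96.5482° (wrapped to (-180°,180°])

-113.446 -135.006 -96.548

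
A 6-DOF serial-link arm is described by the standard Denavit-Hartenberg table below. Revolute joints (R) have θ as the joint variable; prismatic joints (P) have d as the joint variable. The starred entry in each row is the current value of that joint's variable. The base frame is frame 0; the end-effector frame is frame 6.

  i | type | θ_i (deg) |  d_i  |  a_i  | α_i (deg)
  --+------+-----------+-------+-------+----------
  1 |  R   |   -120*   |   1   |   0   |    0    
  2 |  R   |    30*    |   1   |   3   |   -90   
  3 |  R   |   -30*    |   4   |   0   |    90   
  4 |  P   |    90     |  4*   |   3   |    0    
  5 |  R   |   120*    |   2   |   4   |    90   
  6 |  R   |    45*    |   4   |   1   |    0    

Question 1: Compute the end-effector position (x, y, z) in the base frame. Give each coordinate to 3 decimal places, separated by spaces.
8.111 5.616 4.770

after link 1: o_1 = (0.0000, 0.0000, 1.0000)
after link 2: o_2 = (0.0000, -3.0000, 2.0000)
after link 3: o_3 = (4.0000, -3.0000, 2.0000)
after link 4: o_4 = (7.0000, -1.0000, 5.4641)
after link 5: o_5 = (5.0000, 3.0000, 5.4641)
after link 6: o_6 = (8.1105, 5.6159, 4.7703)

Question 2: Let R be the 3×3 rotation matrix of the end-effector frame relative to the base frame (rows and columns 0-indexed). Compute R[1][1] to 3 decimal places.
End-effector y-axis (col 1 of R) = (0.3536,-0.1768,0.9186)
R[1][1] = -0.1768

-0.177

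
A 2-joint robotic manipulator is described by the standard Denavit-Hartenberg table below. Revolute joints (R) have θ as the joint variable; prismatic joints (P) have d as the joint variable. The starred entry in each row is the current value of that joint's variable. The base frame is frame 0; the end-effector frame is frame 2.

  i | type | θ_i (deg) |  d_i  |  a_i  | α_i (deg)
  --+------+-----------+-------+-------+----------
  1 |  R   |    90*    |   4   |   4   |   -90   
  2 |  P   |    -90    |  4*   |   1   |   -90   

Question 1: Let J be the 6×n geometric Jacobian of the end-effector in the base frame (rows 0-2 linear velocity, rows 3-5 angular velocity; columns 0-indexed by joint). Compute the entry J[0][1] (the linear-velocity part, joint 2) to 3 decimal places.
-1.000

prismatic axis z_1 = (-1.0000,0.0000,0.0000)
J_v[:, 1] = z_1; J_ω[:, 1] = (0,0,0)
entry J[0][1] = -1.0000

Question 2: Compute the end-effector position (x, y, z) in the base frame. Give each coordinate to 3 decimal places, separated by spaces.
-4.000 4.000 5.000

after link 1: o_1 = (0.0000, 4.0000, 4.0000)
after link 2: o_2 = (-4.0000, 4.0000, 5.0000)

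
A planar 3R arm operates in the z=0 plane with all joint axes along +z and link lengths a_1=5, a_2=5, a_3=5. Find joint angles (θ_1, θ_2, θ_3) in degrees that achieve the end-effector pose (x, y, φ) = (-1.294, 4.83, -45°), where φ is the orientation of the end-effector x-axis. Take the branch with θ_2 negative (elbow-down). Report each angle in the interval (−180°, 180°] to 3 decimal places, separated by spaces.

wrist centre = target − a_3·(cos φ, sin φ) = (-4.8295, 8.3655)
cos θ_2 = (93.3066−5²−5²)/(2·5·5) = 0.8661; θ_2 = -29.9879° (elbow-down)
β = atan2(8.3655,-4.8295) = 119.9984°; ψ = atan2(-2.4991,9.3307) = -14.9939°
θ_1 = β − ψ = 134.9924°
θ_3 = φ − θ_1 − θ_2 = -150.0045° (wrapped to (-180°,180°])

134.992 -29.988 -150.004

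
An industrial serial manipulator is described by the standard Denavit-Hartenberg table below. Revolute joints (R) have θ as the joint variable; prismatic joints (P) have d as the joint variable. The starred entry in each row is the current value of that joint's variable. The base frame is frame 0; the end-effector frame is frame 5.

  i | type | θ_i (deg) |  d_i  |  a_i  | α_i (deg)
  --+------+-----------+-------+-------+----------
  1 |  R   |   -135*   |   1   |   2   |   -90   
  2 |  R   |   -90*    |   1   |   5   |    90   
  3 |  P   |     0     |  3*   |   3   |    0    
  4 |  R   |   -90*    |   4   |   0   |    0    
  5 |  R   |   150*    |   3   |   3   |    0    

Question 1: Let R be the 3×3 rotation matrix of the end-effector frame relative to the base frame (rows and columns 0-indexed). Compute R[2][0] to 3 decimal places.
End-effector x-axis (col 0 of R) = (0.6124,-0.6124,0.5000)
R[2][0] = 0.5000

0.500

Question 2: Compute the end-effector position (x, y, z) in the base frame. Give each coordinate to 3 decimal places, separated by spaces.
after link 1: o_1 = (-1.4142, -1.4142, 1.0000)
after link 2: o_2 = (-0.7071, -2.1213, 6.0000)
after link 3: o_3 = (1.4142, -0.0000, 9.0000)
after link 4: o_4 = (4.2426, 2.8284, 9.0000)
after link 5: o_5 = (8.2011, 3.1126, 10.5000)

8.201 3.113 10.500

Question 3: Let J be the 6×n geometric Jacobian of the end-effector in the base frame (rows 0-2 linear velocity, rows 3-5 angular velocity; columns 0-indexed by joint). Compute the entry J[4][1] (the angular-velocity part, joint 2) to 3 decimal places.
axis z_1 = (0.7071,-0.7071,0.0000); lever o_n−o_1 = (9.6153,4.5268,9.5000)
cross product → J_v[:, 1] = (-6.7175,-6.7175,10.0000)
J_ω[:, 1] = z_1
entry J[4][1] = -0.7071

-0.707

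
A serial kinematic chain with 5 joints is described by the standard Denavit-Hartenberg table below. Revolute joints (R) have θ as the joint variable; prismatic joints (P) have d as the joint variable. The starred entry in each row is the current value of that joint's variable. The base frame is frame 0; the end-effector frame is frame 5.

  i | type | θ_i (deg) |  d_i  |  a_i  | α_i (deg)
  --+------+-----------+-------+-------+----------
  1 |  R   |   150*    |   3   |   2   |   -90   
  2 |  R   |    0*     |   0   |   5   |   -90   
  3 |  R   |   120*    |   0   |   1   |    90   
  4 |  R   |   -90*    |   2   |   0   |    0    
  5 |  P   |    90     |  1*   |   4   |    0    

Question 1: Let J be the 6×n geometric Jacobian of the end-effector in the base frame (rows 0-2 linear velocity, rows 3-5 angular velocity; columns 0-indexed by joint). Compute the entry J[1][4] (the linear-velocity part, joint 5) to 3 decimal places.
0.866

prismatic axis z_4 = (-0.5000,0.8660,-0.0000)
J_v[:, 4] = z_4; J_ω[:, 4] = (0,0,0)
entry J[1][4] = 0.8660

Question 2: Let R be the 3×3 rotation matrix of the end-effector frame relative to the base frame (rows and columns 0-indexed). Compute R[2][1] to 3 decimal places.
End-effector y-axis (col 1 of R) = (-0.0000,-0.0000,-1.0000)
R[2][1] = -1.0000

-1.000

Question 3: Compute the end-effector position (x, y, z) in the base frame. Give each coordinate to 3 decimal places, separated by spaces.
after link 1: o_1 = (-1.7321, 1.0000, 3.0000)
after link 2: o_2 = (-6.0622, 3.5000, 3.0000)
after link 3: o_3 = (-5.1962, 4.0000, 3.0000)
after link 4: o_4 = (-6.1962, 5.7321, 3.0000)
after link 5: o_5 = (-3.2321, 8.5981, 3.0000)

-3.232 8.598 3.000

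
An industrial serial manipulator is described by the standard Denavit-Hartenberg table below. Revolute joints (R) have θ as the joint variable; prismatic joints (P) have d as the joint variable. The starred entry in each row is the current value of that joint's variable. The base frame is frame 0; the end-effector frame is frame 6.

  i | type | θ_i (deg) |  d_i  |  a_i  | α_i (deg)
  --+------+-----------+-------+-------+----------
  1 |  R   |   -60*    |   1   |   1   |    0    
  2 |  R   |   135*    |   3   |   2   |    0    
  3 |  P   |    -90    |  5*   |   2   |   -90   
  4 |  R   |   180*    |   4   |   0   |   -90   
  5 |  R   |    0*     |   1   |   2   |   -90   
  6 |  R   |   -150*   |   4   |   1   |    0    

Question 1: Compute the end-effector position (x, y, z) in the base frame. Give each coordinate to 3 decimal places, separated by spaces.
after link 1: o_1 = (0.5000, -0.8660, 1.0000)
after link 2: o_2 = (1.0176, 1.0658, 4.0000)
after link 3: o_3 = (2.9495, 0.5482, 9.0000)
after link 4: o_4 = (3.9848, 4.4119, 9.0000)
after link 5: o_5 = (2.0529, 4.9295, 10.0000)
after link 6: o_6 = (1.8542, 0.8417, 10.5000)

1.854 0.842 10.500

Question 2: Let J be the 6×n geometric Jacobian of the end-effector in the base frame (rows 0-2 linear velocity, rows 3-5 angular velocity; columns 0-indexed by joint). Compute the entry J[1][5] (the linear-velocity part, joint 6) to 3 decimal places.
axis z_5 = (-0.2588,-0.9659,0.0000); lever o_n−o_5 = (-0.1988,-4.0878,0.5000)
cross product → J_v[:, 5] = (-0.4830,0.1294,0.8660)
J_ω[:, 5] = z_5
entry J[1][5] = 0.1294

0.129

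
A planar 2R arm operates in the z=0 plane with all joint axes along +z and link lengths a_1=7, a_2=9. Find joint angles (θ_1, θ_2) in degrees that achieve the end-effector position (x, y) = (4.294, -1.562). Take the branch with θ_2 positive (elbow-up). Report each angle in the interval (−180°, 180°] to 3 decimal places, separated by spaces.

cos θ_2 = (20.8783−7²−9²)/(2·7·9) = -0.8660; θ_2 = 150.0023° (elbow-up)
β = atan2(-1.5620,4.2940) = -19.9895°; ψ = atan2(4.4997,-0.7944) = 100.0123°
θ_1 = β − ψ = -120.0018°

-120.002 150.002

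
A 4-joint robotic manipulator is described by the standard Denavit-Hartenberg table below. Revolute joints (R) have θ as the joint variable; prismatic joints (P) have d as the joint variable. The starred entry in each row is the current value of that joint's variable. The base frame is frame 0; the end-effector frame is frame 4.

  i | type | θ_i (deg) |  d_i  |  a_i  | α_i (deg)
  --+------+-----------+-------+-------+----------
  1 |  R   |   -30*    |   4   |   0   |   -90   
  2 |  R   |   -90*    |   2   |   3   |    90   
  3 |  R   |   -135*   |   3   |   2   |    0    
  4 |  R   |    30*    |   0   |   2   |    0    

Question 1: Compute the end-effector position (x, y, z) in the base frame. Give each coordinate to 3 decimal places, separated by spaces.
after link 1: o_1 = (0.0000, 0.0000, 4.0000)
after link 2: o_2 = (1.0000, 1.7321, 7.0000)
after link 3: o_3 = (-2.3052, 2.0073, 5.5858)
after link 4: o_4 = (-3.2711, 0.3343, 5.0681)

-3.271 0.334 5.068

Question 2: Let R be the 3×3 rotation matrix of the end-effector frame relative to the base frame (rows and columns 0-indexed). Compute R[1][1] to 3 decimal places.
End-effector y-axis (col 1 of R) = (-0.1294,-0.2241,0.9659)
R[1][1] = -0.2241

-0.224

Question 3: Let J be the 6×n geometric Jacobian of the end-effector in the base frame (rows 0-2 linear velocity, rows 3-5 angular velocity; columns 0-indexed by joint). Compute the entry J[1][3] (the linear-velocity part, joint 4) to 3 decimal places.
-0.448

axis z_3 = (-0.8660,0.5000,0.0000); lever o_n−o_3 = (-0.9659,-1.6730,-0.5176)
cross product → J_v[:, 3] = (-0.2588,-0.4483,1.9319)
J_ω[:, 3] = z_3
entry J[1][3] = -0.4483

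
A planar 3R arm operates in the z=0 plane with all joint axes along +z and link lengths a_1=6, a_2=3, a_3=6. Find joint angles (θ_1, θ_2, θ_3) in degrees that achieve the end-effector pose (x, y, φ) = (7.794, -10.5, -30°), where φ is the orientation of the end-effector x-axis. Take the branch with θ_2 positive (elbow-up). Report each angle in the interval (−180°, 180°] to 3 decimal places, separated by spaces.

-90.002 60.002 0.000

wrist centre = target − a_3·(cos φ, sin φ) = (2.5978, -7.5000)
cos θ_2 = (62.9988−6²−3²)/(2·6·3) = 0.5000; θ_2 = 60.0022° (elbow-up)
β = atan2(-7.5000,2.5978) = -70.8950°; ψ = atan2(2.5981,7.4999) = 19.1072°
θ_1 = β − ψ = -90.0022°
θ_3 = φ − θ_1 − θ_2 = 0.0000° (wrapped to (-180°,180°])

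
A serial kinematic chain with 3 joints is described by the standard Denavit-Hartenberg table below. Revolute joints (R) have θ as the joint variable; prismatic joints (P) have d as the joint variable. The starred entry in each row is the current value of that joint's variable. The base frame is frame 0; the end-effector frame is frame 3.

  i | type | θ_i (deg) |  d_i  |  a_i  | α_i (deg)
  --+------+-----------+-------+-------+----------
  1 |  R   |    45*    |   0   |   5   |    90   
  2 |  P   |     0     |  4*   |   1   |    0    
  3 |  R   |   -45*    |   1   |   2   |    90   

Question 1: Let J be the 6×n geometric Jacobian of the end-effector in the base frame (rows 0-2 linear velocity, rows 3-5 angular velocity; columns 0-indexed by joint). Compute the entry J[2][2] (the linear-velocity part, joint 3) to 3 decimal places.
axis z_2 = (0.7071,-0.7071,0.0000); lever o_n−o_2 = (1.7071,0.2929,-1.4142)
cross product → J_v[:, 2] = (1.0000,1.0000,1.4142)
J_ω[:, 2] = z_2
entry J[2][2] = 1.4142

1.414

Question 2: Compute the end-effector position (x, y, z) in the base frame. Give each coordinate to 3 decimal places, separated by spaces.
after link 1: o_1 = (3.5355, 3.5355, 0.0000)
after link 2: o_2 = (7.0711, 1.4142, 0.0000)
after link 3: o_3 = (8.7782, 1.7071, -1.4142)

8.778 1.707 -1.414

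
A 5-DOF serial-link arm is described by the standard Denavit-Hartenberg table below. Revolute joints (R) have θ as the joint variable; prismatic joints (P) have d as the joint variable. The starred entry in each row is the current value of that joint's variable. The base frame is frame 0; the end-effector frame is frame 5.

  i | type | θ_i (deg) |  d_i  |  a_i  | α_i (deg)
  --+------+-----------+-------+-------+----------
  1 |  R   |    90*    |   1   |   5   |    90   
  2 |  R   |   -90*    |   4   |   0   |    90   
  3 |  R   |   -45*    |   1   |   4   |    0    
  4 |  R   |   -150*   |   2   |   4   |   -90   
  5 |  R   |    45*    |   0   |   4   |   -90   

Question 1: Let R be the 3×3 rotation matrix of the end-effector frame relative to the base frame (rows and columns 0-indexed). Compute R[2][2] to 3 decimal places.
-0.683

End-effector z-axis (col 2 of R) = (-0.1830,0.7071,-0.6830)
R[2][2] = -0.6830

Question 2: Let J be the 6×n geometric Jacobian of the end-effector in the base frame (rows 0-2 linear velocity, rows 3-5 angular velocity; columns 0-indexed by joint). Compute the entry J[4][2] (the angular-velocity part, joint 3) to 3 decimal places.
-1.000

axis z_2 = (0.0000,-1.0000,-0.0000); lever o_n−o_2 = (-1.0611,-0.1716,3.7673)
cross product → J_v[:, 2] = (-3.7673,0.0000,-1.0611)
J_ω[:, 2] = z_2
entry J[4][2] = -1.0000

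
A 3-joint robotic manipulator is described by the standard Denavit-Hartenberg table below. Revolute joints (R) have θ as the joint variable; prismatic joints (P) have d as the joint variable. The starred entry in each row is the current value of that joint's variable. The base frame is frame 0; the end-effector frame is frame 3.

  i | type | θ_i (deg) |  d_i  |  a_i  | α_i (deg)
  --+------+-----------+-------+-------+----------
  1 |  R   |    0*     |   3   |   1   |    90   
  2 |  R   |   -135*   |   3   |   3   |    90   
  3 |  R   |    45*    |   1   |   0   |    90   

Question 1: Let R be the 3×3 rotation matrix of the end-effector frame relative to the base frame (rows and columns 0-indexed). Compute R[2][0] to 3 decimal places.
-0.500

End-effector x-axis (col 0 of R) = (-0.5000,-0.7071,-0.5000)
R[2][0] = -0.5000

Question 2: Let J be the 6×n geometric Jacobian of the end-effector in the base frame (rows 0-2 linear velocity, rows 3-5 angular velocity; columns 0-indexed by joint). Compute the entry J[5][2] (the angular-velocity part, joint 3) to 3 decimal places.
axis z_2 = (-0.7071,-0.0000,0.7071); lever o_n−o_2 = (-0.7071,0.0000,0.7071)
cross product → J_v[:, 2] = (-0.0000,0.0000,-0.0000)
J_ω[:, 2] = z_2
entry J[5][2] = 0.7071

0.707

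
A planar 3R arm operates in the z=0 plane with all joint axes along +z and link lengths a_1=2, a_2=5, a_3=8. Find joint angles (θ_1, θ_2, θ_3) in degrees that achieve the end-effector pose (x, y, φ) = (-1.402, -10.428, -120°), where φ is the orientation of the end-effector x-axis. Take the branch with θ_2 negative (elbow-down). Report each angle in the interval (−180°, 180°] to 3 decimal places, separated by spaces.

43.181 -120.006 -43.175

wrist centre = target − a_3·(cos φ, sin φ) = (2.5980, -3.4998)
cos θ_2 = (18.9982−2²−5²)/(2·2·5) = -0.5001; θ_2 = -120.0060° (elbow-down)
β = atan2(-3.4998,2.5980) = -53.4124°; ψ = atan2(-4.3299,-0.5005) = -96.5931°
θ_1 = β − ψ = 43.1807°
θ_3 = φ − θ_1 − θ_2 = -43.1747° (wrapped to (-180°,180°])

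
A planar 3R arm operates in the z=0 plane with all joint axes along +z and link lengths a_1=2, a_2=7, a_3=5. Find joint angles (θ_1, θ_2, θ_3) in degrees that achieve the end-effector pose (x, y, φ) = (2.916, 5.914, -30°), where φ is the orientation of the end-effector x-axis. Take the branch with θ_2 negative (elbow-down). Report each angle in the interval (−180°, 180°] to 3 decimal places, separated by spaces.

135.009 -45.011 -119.998

wrist centre = target − a_3·(cos φ, sin φ) = (-1.4141, 8.4140)
cos θ_2 = (72.7952−2²−7²)/(2·2·7) = 0.7070; θ_2 = -45.0111° (elbow-down)
β = atan2(8.4140,-1.4141) = 99.5404°; ψ = atan2(-4.9507,6.9488) = -35.4682°
θ_1 = β − ψ = 135.0087°
θ_3 = φ − θ_1 − θ_2 = -119.9975° (wrapped to (-180°,180°])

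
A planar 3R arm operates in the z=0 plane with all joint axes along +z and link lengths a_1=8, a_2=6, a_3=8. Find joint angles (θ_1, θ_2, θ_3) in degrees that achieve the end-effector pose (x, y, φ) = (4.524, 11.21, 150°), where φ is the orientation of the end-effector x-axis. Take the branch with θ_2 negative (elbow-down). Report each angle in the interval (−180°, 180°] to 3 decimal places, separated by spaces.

45.002 -30.002 135.000

wrist centre = target − a_3·(cos φ, sin φ) = (11.4522, 7.2100)
cos θ_2 = (183.1371−8²−6²)/(2·8·6) = 0.8660; θ_2 = -30.0016° (elbow-down)
β = atan2(7.2100,11.4522) = 32.1934°; ψ = atan2(-3.0001,13.1961) = -12.8086°
θ_1 = β − ψ = 45.0020°
θ_3 = φ − θ_1 − θ_2 = 134.9997° (wrapped to (-180°,180°])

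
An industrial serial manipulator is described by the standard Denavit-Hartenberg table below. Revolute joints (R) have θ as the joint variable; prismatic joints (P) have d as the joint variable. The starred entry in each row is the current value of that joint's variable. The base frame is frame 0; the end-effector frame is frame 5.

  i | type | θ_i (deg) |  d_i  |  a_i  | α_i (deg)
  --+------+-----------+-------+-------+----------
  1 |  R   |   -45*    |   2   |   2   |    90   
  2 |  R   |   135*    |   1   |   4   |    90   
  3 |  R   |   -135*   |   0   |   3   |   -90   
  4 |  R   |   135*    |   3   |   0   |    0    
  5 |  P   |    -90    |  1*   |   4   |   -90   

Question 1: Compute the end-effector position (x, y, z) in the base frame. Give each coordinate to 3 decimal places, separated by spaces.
2.854 5.561 1.914

after link 1: o_1 = (1.4142, -1.4142, 2.0000)
after link 2: o_2 = (-1.2929, -0.1213, 4.8284)
after link 3: o_3 = (1.2678, 0.3180, 3.3284)
after link 4: o_4 = (1.7071, 2.8787, 4.8284)
after link 5: o_5 = (2.8536, 5.5607, 1.9142)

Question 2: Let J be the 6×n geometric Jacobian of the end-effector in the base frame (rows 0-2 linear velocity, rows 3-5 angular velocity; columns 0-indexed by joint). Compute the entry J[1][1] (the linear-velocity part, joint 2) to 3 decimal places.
-0.061

axis z_1 = (-0.7071,-0.7071,0.0000); lever o_n−o_1 = (1.4393,6.9749,-0.0858)
cross product → J_v[:, 1] = (0.0607,-0.0607,-3.9142)
J_ω[:, 1] = z_1
entry J[1][1] = -0.0607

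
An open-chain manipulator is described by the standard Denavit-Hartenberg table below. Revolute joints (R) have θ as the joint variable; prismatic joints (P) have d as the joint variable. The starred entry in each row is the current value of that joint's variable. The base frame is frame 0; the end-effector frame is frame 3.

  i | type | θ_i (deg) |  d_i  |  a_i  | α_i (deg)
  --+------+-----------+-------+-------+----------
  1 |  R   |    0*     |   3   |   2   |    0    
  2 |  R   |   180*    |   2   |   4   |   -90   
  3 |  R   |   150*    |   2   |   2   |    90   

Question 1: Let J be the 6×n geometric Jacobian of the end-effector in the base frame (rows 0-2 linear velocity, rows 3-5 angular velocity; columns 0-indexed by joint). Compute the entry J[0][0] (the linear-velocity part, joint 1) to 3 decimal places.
axis z_0 = ẑ; lever o_n−o_0 = (-0.2679,-2.0000,4.0000)
cross product → J_v[:, 0] = (2.0000,-0.2679,0.0000)
J_ω[:, 0] = z_0
entry J[0][0] = 2.0000

2.000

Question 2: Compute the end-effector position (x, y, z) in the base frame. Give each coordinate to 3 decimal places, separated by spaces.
-0.268 -2.000 4.000

after link 1: o_1 = (2.0000, 0.0000, 3.0000)
after link 2: o_2 = (-2.0000, 0.0000, 5.0000)
after link 3: o_3 = (-0.2679, -2.0000, 4.0000)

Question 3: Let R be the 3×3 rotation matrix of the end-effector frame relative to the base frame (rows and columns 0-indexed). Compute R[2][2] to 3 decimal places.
-0.866

End-effector z-axis (col 2 of R) = (-0.5000,-0.0000,-0.8660)
R[2][2] = -0.8660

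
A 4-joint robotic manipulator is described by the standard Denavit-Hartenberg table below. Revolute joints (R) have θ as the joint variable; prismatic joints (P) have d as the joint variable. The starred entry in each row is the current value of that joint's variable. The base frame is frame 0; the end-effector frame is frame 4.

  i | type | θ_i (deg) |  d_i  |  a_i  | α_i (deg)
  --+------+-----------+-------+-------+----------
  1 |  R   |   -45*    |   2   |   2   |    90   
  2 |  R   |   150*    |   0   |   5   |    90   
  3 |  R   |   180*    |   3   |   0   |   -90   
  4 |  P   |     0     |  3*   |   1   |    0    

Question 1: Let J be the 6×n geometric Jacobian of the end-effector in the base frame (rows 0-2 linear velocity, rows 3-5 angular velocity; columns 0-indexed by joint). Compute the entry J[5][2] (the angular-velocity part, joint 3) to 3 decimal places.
0.866

axis z_2 = (0.3536,-0.3536,0.8660); lever o_n−o_2 = (3.7944,0.4483,2.0981)
cross product → J_v[:, 2] = (-1.1300,2.5442,1.5000)
J_ω[:, 2] = z_2
entry J[5][2] = 0.8660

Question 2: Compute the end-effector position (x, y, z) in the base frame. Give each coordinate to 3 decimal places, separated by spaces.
2.147 2.096 6.598

after link 1: o_1 = (1.4142, -1.4142, 2.0000)
after link 2: o_2 = (-1.6476, 1.6476, 4.5000)
after link 3: o_3 = (-0.5870, 0.5870, 7.0981)
after link 4: o_4 = (2.1467, 2.0959, 6.5981)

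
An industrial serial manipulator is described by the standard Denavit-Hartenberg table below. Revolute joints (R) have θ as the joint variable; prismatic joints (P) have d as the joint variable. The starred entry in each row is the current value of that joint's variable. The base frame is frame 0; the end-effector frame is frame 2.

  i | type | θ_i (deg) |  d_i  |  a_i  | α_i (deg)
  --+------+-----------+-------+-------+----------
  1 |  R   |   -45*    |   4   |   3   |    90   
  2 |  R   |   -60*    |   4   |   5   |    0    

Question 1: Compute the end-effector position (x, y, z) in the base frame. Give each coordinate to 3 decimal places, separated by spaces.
1.061 -6.718 -0.330

after link 1: o_1 = (2.1213, -2.1213, 4.0000)
after link 2: o_2 = (1.0607, -6.7175, -0.3301)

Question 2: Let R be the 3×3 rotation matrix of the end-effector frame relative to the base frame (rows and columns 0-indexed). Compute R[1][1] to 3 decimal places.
End-effector y-axis (col 1 of R) = (0.6124,-0.6124,0.5000)
R[1][1] = -0.6124

-0.612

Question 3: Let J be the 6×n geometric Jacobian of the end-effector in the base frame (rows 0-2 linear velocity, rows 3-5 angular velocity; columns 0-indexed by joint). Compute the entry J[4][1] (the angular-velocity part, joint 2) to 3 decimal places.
-0.707

axis z_1 = (-0.7071,-0.7071,0.0000); lever o_n−o_1 = (-1.0607,-4.5962,-4.3301)
cross product → J_v[:, 1] = (3.0619,-3.0619,2.5000)
J_ω[:, 1] = z_1
entry J[4][1] = -0.7071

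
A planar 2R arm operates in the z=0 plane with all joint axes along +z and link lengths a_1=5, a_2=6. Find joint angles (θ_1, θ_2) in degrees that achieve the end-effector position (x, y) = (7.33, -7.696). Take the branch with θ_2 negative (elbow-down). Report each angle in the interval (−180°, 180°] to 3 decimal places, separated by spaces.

-29.996 -30.008

cos θ_2 = (112.9573−5²−6²)/(2·5·6) = 0.8660; θ_2 = -30.0080° (elbow-down)
β = atan2(-7.6960,7.3300) = -46.3953°; ψ = atan2(-3.0007,10.1957) = -16.3998°
θ_1 = β − ψ = -29.9955°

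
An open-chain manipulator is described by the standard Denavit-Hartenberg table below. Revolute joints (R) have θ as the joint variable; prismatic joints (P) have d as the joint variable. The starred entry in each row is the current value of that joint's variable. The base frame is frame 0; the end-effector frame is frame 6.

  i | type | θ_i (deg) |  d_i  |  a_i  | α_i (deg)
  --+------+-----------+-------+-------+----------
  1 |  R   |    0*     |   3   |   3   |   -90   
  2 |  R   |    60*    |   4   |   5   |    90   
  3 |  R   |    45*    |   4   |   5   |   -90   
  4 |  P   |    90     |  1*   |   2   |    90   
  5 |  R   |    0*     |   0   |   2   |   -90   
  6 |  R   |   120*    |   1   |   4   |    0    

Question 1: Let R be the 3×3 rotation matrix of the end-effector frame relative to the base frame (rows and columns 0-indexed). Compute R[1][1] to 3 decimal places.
0.354

End-effector y-axis (col 1 of R) = (0.9268,0.3536,0.1268)
R[1][1] = 0.3536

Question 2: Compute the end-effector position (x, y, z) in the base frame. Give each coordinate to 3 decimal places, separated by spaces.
after link 1: o_1 = (3.0000, 0.0000, 3.0000)
after link 2: o_2 = (5.5000, 4.0000, -1.3301)
after link 3: o_3 = (10.7319, 7.5355, -2.3920)
after link 4: o_4 = (8.6463, 8.2426, -2.7796)
after link 5: o_5 = (6.9142, 8.2426, -3.7796)
after link 6: o_6 = (7.0680, 6.5003, -0.0459)

7.068 6.500 -0.046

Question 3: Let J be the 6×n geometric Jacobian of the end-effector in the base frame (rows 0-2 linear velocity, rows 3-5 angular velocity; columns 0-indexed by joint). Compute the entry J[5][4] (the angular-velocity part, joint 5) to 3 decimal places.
axis z_4 = (0.3536,0.7071,-0.6124); lever o_n−o_4 = (-1.5783,-1.7424,2.7337)
cross product → J_v[:, 4] = (0.8660,0.0000,0.5000)
J_ω[:, 4] = z_4
entry J[5][4] = -0.6124

-0.612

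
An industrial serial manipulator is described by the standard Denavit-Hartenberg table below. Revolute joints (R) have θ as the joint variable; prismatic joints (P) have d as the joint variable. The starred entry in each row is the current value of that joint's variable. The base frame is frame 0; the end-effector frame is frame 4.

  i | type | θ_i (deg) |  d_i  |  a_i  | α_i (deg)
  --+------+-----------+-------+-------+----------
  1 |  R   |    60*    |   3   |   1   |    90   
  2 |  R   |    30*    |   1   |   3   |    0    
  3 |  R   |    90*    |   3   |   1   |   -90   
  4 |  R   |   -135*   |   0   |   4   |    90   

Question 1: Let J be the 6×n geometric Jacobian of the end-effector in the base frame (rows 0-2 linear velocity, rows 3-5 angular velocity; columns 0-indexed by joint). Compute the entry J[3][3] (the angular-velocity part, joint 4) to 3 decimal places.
axis z_3 = (-0.4330,-0.7500,-0.5000); lever o_n−o_3 = (3.1566,-0.1895,-2.4495)
cross product → J_v[:, 3] = (1.7424,-2.6390,2.4495)
J_ω[:, 3] = z_3
entry J[3][3] = -0.4330

-0.433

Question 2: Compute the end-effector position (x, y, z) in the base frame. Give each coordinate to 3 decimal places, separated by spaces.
after link 1: o_1 = (0.5000, 0.8660, 3.0000)
after link 2: o_2 = (2.6651, 2.6160, 4.5000)
after link 3: o_3 = (5.0131, 0.6830, 5.3660)
after link 4: o_4 = (8.1697, 0.4935, 2.9165)

8.170 0.494 2.917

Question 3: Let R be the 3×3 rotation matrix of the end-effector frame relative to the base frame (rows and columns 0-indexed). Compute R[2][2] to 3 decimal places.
End-effector z-axis (col 2 of R) = (-0.4356,0.6597,-0.6124)
R[2][2] = -0.6124

-0.612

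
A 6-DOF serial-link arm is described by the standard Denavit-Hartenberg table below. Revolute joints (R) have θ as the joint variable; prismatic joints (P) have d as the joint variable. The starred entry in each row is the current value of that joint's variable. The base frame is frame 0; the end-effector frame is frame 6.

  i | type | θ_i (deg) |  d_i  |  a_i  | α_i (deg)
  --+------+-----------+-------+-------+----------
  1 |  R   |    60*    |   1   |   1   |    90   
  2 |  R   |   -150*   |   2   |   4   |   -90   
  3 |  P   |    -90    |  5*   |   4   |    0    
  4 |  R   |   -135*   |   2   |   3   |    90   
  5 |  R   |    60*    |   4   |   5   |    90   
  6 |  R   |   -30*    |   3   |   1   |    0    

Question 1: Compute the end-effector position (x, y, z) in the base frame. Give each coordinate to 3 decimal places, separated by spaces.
0.782 6.369 -8.384

after link 1: o_1 = (0.5000, 0.8660, 1.0000)
after link 2: o_2 = (0.5000, -3.1340, -1.0000)
after link 3: o_3 = (5.2141, -2.9689, -5.3301)
after link 4: o_4 = (4.7955, 0.5488, -6.0015)
after link 5: o_5 = (1.4384, 3.9264, -10.2818)
after link 6: o_6 = (0.7821, 6.3691, -8.3839)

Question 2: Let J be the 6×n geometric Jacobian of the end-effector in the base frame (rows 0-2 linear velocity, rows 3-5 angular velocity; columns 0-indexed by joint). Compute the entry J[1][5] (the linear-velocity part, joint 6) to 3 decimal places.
axis z_5 = (-0.3902,0.5490,0.7392); lever o_n−o_5 = (-0.6563,2.4428,1.8979)
cross product → J_v[:, 5] = (-0.7638,0.2554,-0.5928)
J_ω[:, 5] = z_5
entry J[1][5] = 0.2554

0.255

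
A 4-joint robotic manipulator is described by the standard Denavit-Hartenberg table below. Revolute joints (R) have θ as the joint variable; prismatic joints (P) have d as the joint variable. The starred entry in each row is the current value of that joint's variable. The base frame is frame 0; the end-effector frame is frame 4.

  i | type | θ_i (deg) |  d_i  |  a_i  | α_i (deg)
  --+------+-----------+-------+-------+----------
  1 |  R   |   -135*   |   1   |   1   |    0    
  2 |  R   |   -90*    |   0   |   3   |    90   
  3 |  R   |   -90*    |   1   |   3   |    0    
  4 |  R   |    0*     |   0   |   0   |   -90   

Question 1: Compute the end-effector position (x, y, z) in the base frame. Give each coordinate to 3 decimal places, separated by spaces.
-2.121 2.121 -2.000

after link 1: o_1 = (-0.7071, -0.7071, 1.0000)
after link 2: o_2 = (-2.8284, 1.4142, 1.0000)
after link 3: o_3 = (-2.1213, 2.1213, -2.0000)
after link 4: o_4 = (-2.1213, 2.1213, -2.0000)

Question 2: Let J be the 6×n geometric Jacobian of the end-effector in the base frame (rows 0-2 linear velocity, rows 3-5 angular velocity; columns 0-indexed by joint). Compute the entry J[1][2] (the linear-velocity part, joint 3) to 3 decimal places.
2.121

axis z_2 = (0.7071,0.7071,0.0000); lever o_n−o_2 = (0.7071,0.7071,-3.0000)
cross product → J_v[:, 2] = (-2.1213,2.1213,0.0000)
J_ω[:, 2] = z_2
entry J[1][2] = 2.1213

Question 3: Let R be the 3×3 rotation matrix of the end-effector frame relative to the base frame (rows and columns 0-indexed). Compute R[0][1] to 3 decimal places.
End-effector y-axis (col 1 of R) = (-0.7071,-0.7071,-0.0000)
R[0][1] = -0.7071

-0.707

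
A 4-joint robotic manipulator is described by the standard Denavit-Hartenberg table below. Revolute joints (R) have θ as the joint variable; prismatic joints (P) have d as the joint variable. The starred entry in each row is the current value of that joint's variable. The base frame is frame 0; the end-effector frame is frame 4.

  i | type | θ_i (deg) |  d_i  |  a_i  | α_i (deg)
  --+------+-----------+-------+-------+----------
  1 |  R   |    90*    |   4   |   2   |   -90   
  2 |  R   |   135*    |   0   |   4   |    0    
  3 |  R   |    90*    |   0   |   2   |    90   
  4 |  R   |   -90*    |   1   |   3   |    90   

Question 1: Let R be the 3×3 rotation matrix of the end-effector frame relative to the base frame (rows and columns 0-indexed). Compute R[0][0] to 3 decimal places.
End-effector x-axis (col 0 of R) = (1.0000,-0.0000,-0.0000)
R[0][0] = 1.0000

1.000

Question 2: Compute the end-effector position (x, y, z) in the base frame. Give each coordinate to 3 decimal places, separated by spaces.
3.000 -2.950 1.879

after link 1: o_1 = (0.0000, 2.0000, 4.0000)
after link 2: o_2 = (-0.0000, -0.8284, 1.1716)
after link 3: o_3 = (-0.0000, -2.2426, 2.5858)
after link 4: o_4 = (3.0000, -2.9497, 1.8787)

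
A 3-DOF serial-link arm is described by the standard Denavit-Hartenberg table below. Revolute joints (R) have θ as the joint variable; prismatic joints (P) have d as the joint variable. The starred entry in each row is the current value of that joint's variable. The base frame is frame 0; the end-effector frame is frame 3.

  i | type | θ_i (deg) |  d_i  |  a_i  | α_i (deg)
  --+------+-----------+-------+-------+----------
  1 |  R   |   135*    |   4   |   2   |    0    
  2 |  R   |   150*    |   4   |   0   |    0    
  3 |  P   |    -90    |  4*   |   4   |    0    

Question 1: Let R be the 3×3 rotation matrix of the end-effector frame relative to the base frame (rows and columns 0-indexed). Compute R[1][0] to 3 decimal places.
End-effector x-axis (col 0 of R) = (-0.9659,-0.2588,0.0000)
R[1][0] = -0.2588

-0.259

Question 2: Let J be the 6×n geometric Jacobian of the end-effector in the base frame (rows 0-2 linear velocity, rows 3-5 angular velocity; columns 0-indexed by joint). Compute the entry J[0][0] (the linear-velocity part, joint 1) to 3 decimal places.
-0.379

axis z_0 = ẑ; lever o_n−o_0 = (-5.2779,0.3789,12.0000)
cross product → J_v[:, 0] = (-0.3789,-5.2779,0.0000)
J_ω[:, 0] = z_0
entry J[0][0] = -0.3789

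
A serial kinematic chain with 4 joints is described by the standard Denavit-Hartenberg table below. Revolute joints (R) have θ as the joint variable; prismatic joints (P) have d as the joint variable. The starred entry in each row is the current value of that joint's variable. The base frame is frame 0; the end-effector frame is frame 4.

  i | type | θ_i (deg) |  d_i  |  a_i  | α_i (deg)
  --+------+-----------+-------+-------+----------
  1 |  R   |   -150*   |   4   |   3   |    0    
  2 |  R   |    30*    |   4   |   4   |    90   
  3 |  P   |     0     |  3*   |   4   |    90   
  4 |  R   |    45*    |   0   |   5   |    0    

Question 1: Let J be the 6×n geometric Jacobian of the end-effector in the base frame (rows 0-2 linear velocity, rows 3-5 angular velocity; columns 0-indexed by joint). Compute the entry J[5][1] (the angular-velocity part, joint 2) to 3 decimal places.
1.000

axis z_1 = (0.0000,0.0000,1.0000); lever o_n−o_1 = (-11.4277,-6.7223,4.0000)
cross product → J_v[:, 1] = (6.7223,-11.4277,0.0000)
J_ω[:, 1] = z_1
entry J[5][1] = 1.0000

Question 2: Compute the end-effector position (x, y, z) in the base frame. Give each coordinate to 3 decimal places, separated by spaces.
-14.026 -8.222 8.000

after link 1: o_1 = (-2.5981, -1.5000, 4.0000)
after link 2: o_2 = (-4.5981, -4.9641, 8.0000)
after link 3: o_3 = (-9.1962, -6.9282, 8.0000)
after link 4: o_4 = (-14.0258, -8.2223, 8.0000)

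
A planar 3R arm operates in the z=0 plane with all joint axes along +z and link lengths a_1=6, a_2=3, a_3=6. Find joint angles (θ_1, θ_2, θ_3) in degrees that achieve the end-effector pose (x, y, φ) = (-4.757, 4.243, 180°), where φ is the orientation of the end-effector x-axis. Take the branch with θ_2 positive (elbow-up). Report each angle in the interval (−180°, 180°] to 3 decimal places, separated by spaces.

44.995 134.991 0.014

wrist centre = target − a_3·(cos φ, sin φ) = (1.2430, 4.2430)
cos θ_2 = (19.5481−6²−3²)/(2·6·3) = -0.7070; θ_2 = 134.9911° (elbow-up)
β = atan2(4.2430,1.2430) = 73.6719°; ψ = atan2(2.1216,3.8790) = 28.6767°
θ_1 = β − ψ = 44.9951°
θ_3 = φ − θ_1 − θ_2 = 0.0137° (wrapped to (-180°,180°])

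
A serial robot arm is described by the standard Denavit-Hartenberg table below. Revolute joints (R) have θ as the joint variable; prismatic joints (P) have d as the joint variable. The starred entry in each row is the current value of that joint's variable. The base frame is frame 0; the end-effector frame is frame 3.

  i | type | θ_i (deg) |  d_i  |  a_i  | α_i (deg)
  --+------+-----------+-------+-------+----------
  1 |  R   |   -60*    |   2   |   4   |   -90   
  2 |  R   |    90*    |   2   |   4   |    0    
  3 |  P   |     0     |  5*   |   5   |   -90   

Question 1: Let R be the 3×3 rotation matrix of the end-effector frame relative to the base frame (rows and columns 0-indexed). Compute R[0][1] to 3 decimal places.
-0.866

End-effector y-axis (col 1 of R) = (-0.8660,-0.5000,-0.0000)
R[0][1] = -0.8660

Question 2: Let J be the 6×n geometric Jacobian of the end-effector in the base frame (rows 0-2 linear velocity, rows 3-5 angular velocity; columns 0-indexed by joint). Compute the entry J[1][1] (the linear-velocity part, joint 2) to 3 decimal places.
axis z_1 = (0.8660,0.5000,0.0000); lever o_n−o_1 = (6.0622,3.5000,-9.0000)
cross product → J_v[:, 1] = (-4.5000,7.7942,-0.0000)
J_ω[:, 1] = z_1
entry J[1][1] = 7.7942

7.794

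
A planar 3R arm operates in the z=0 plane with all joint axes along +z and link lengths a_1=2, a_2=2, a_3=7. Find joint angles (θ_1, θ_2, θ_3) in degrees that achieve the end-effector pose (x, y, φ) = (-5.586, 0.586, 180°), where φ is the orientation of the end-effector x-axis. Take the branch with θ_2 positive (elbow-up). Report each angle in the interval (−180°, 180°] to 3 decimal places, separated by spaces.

wrist centre = target − a_3·(cos φ, sin φ) = (1.4140, 0.5860)
cos θ_2 = (2.3428−2²−2²)/(2·2·2) = -0.7072; θ_2 = 135.0036° (elbow-up)
β = atan2(0.5860,1.4140) = 22.5104°; ψ = atan2(1.4141,0.5857) = 67.5018°
θ_1 = β − ψ = -44.9913°
θ_3 = φ − θ_1 − θ_2 = 89.9878° (wrapped to (-180°,180°])

-44.991 135.004 89.988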